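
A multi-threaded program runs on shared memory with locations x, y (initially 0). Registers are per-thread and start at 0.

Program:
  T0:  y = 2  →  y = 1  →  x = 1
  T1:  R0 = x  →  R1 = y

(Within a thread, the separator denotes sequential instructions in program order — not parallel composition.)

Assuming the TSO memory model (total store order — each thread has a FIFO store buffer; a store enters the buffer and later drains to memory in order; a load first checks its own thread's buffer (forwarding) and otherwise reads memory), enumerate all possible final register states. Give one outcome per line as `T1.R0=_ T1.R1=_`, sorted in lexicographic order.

T1.R0=0 T1.R1=0
T1.R0=0 T1.R1=1
T1.R0=0 T1.R1=2
T1.R0=1 T1.R1=1

outcome vector order: (T1.R0,T1.R1)
|TSO outcomes| = 4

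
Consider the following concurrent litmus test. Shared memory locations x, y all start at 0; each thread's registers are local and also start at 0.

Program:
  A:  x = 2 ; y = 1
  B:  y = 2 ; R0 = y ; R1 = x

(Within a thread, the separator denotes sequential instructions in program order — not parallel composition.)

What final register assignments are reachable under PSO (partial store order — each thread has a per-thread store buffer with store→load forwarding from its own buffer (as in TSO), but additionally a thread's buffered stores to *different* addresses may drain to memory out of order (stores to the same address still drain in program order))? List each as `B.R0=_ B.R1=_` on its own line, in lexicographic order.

B.R0=1 B.R1=0
B.R0=1 B.R1=2
B.R0=2 B.R1=0
B.R0=2 B.R1=2

outcome vector order: (B.R0,B.R1)
|PSO outcomes| = 4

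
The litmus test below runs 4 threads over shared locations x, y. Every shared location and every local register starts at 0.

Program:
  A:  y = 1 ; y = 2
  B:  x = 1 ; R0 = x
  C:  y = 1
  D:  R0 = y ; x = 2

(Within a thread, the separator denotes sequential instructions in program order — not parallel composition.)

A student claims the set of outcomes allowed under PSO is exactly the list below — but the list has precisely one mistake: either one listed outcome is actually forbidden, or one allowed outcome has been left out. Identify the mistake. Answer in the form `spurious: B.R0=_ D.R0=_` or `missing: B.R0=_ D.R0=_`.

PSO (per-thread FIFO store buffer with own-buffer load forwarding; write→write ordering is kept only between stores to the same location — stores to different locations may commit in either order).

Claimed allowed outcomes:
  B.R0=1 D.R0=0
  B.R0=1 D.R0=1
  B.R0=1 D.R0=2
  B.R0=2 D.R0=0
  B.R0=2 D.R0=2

outcome vector order: (B.R0,D.R0)
[PSO] allowed = {(1,0); (1,1); (1,2); (2,0); (2,1); (2,2)}
PSO∖claimed = {(2,1)}

missing: B.R0=2 D.R0=1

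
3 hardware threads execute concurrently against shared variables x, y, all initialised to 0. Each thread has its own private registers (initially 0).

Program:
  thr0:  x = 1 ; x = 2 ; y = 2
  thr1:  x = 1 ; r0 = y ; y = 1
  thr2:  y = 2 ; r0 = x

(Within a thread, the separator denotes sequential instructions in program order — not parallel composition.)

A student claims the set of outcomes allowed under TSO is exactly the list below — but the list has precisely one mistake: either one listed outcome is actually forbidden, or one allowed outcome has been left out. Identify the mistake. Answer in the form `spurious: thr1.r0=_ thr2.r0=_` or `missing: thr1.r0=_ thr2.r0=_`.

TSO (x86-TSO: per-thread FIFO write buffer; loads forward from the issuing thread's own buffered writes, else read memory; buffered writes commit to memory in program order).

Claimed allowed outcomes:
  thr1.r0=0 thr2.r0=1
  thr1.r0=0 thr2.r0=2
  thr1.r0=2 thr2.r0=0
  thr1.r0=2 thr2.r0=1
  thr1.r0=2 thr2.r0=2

missing: thr1.r0=0 thr2.r0=0

outcome vector order: (thr1.r0,thr2.r0)
TSO (6): (0,0), (0,1), (0,2), (2,0), (2,1), (2,2)
TSO∖claimed = {(0,0)}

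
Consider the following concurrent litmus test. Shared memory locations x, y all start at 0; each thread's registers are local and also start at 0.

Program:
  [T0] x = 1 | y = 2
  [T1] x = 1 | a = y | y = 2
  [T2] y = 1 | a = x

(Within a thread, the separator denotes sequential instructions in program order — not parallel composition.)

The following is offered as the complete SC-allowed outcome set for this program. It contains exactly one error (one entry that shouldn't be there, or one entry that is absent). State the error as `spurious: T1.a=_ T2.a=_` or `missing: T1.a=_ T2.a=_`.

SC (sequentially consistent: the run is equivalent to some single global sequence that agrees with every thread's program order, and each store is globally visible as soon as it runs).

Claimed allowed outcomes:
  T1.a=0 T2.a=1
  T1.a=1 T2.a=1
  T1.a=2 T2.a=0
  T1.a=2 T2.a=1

missing: T1.a=1 T2.a=0

outcome vector order: (T1.a,T2.a)
[SC] allowed = {0/1 1/0 1/1 2/0 2/1}
SC∖claimed = {1/0}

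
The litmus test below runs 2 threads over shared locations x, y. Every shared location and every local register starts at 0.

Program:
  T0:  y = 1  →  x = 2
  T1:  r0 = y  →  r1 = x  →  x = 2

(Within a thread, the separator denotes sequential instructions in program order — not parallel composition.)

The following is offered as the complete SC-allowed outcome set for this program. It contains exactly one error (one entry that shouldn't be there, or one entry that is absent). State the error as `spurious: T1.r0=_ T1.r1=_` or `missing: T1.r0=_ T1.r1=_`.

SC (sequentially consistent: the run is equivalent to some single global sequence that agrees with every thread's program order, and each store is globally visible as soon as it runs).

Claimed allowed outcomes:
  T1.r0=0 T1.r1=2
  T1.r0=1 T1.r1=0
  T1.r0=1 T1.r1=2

outcome vector order: (T1.r0,T1.r1)
SC: 4 outcomes — {(0,0), (0,2), (1,0), (1,2)}
SC∖claimed = {(0,0)}

missing: T1.r0=0 T1.r1=0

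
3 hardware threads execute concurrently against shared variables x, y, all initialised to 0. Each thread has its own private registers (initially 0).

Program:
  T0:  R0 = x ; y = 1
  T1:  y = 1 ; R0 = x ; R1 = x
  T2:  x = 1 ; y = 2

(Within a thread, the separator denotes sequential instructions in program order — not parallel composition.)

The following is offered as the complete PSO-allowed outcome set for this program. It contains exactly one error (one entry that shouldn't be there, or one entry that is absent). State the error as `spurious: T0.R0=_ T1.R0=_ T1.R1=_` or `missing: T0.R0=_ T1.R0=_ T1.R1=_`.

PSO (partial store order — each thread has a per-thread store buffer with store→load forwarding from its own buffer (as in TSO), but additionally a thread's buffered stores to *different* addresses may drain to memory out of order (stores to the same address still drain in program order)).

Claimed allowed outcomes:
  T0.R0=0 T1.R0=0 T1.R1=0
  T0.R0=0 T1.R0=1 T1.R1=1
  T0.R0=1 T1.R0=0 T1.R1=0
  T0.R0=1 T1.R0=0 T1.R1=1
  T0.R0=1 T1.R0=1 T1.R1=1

missing: T0.R0=0 T1.R0=0 T1.R1=1

outcome vector order: (T0.R0,T1.R0,T1.R1)
PSO: 6 outcomes — {0/0/0 0/0/1 0/1/1 1/0/0 1/0/1 1/1/1}
PSO∖claimed = {0/0/1}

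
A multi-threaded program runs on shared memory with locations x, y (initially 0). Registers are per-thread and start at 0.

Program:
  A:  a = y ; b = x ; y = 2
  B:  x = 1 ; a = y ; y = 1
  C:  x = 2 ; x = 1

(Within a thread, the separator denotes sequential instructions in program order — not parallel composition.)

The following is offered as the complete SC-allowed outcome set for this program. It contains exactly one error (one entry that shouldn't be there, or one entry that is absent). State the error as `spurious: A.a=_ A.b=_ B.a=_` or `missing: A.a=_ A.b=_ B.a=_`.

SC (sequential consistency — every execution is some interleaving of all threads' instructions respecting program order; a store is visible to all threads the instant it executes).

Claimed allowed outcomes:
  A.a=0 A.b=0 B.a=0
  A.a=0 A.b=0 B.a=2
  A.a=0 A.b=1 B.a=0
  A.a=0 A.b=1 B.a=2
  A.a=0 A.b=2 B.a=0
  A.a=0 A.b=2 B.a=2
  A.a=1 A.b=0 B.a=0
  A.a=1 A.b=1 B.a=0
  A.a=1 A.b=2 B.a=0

spurious: A.a=1 A.b=0 B.a=0

outcome vector order: (A.a,A.b,B.a)
SC: 8 outcomes — {0/0/0, 0/0/2, 0/1/0, 0/1/2, 0/2/0, 0/2/2, 1/1/0, 1/2/0}
claimed∖SC = {1/0/0}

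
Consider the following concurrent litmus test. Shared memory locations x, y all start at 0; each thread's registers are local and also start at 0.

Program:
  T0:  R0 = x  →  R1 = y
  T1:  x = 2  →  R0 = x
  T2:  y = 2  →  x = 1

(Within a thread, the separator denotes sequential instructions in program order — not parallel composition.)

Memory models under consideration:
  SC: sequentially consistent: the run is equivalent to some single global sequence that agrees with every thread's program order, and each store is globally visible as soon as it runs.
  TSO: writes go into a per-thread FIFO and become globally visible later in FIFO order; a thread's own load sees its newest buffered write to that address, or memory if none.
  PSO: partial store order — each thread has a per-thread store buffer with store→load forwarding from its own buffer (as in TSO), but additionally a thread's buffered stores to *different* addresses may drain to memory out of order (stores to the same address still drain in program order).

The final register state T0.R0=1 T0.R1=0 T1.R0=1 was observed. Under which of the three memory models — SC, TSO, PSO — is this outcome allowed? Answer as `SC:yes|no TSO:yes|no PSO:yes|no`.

outcome vector order: (T0.R0,T0.R1,T1.R0)
[SC] allowed = {001, 002, 021, 022, 121, 122, 201, 202, 221, 222}
[TSO] allowed = {001, 002, 021, 022, 121, 122, 201, 202, 221, 222}
[PSO] allowed = {001, 002, 021, 022, 101, 102, 121, 122, 201, 202, 221, 222}
target 101 ∈ {PSO}

SC:no TSO:no PSO:yes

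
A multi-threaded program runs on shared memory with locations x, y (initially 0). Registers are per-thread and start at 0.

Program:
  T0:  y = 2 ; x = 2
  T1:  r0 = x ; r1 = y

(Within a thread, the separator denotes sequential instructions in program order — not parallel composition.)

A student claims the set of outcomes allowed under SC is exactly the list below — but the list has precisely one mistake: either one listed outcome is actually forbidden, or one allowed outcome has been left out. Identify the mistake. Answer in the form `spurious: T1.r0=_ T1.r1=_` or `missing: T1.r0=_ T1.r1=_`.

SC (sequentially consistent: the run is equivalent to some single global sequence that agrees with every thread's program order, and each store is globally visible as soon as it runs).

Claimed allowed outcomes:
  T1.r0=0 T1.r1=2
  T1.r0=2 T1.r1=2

missing: T1.r0=0 T1.r1=0

outcome vector order: (T1.r0,T1.r1)
under SC → 00 02 22
SC∖claimed = {00}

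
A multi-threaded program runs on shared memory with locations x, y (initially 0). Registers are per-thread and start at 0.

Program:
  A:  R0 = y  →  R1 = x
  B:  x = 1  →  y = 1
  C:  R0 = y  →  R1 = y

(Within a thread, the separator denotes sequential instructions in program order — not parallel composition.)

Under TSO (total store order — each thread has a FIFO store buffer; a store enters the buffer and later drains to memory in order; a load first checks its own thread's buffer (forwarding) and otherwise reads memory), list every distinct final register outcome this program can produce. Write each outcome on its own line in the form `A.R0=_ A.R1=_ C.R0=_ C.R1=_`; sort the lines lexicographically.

outcome vector order: (A.R0,A.R1,C.R0,C.R1)
|TSO outcomes| = 9

A.R0=0 A.R1=0 C.R0=0 C.R1=0
A.R0=0 A.R1=0 C.R0=0 C.R1=1
A.R0=0 A.R1=0 C.R0=1 C.R1=1
A.R0=0 A.R1=1 C.R0=0 C.R1=0
A.R0=0 A.R1=1 C.R0=0 C.R1=1
A.R0=0 A.R1=1 C.R0=1 C.R1=1
A.R0=1 A.R1=1 C.R0=0 C.R1=0
A.R0=1 A.R1=1 C.R0=0 C.R1=1
A.R0=1 A.R1=1 C.R0=1 C.R1=1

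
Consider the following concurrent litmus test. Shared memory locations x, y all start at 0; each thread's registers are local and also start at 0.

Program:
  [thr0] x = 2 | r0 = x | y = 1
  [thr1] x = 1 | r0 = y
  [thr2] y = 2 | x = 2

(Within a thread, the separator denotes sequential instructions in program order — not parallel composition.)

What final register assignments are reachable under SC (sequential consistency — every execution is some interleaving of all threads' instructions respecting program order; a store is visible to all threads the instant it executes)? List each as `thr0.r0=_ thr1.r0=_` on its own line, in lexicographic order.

outcome vector order: (thr0.r0,thr1.r0)
|SC outcomes| = 6

thr0.r0=1 thr1.r0=0
thr0.r0=1 thr1.r0=1
thr0.r0=1 thr1.r0=2
thr0.r0=2 thr1.r0=0
thr0.r0=2 thr1.r0=1
thr0.r0=2 thr1.r0=2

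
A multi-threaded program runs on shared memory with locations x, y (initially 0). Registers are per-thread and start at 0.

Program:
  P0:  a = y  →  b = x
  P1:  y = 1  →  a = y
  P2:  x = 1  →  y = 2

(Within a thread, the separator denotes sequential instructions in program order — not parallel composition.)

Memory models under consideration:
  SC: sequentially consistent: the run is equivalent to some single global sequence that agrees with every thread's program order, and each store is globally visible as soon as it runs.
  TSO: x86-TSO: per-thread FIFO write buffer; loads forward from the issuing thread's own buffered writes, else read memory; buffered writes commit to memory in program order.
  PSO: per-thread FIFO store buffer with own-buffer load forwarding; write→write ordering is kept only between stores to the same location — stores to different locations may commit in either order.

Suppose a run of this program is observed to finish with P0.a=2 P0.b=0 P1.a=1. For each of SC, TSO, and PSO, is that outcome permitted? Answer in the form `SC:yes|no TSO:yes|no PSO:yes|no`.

outcome vector order: (P0.a,P0.b,P1.a)
[SC] allowed = {001; 002; 011; 012; 101; 102; 111; 112; 211; 212}
[TSO] allowed = {001; 002; 011; 012; 101; 102; 111; 112; 211; 212}
[PSO] allowed = {001; 002; 011; 012; 101; 102; 111; 112; 201; 202; 211; 212}
target 201 ∈ {PSO}

SC:no TSO:no PSO:yes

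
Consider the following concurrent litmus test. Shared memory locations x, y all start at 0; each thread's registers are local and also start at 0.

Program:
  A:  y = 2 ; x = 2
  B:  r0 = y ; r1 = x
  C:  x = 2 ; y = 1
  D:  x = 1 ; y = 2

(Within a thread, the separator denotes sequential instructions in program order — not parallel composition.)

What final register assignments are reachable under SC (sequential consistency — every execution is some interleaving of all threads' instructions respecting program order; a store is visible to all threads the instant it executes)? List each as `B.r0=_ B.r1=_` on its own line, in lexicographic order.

B.r0=0 B.r1=0
B.r0=0 B.r1=1
B.r0=0 B.r1=2
B.r0=1 B.r1=1
B.r0=1 B.r1=2
B.r0=2 B.r1=0
B.r0=2 B.r1=1
B.r0=2 B.r1=2

outcome vector order: (B.r0,B.r1)
|SC outcomes| = 8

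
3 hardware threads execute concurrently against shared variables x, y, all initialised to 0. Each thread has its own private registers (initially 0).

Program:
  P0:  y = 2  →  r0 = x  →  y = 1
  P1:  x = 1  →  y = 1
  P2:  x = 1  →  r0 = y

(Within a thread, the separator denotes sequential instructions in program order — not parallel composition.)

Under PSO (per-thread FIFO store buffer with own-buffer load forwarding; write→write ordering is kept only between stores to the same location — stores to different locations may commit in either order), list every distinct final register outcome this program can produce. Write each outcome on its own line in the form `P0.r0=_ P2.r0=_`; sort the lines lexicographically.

outcome vector order: (P0.r0,P2.r0)
|PSO outcomes| = 6

P0.r0=0 P2.r0=0
P0.r0=0 P2.r0=1
P0.r0=0 P2.r0=2
P0.r0=1 P2.r0=0
P0.r0=1 P2.r0=1
P0.r0=1 P2.r0=2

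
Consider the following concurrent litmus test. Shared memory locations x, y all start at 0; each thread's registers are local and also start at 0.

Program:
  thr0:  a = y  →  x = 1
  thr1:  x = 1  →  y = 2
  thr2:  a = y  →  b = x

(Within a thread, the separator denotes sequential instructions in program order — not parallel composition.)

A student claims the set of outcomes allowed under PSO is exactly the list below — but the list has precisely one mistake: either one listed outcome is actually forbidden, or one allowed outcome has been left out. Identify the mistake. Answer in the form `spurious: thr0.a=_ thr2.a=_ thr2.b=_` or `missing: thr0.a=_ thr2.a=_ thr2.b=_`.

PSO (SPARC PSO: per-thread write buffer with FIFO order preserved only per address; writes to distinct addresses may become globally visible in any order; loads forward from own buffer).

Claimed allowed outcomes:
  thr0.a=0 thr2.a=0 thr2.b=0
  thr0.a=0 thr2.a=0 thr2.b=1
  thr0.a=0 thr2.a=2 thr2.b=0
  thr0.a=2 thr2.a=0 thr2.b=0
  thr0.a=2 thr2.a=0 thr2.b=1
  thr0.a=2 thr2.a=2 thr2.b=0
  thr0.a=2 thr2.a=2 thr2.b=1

missing: thr0.a=0 thr2.a=2 thr2.b=1

outcome vector order: (thr0.a,thr2.a,thr2.b)
under PSO → 000, 001, 020, 021, 200, 201, 220, 221
PSO∖claimed = {021}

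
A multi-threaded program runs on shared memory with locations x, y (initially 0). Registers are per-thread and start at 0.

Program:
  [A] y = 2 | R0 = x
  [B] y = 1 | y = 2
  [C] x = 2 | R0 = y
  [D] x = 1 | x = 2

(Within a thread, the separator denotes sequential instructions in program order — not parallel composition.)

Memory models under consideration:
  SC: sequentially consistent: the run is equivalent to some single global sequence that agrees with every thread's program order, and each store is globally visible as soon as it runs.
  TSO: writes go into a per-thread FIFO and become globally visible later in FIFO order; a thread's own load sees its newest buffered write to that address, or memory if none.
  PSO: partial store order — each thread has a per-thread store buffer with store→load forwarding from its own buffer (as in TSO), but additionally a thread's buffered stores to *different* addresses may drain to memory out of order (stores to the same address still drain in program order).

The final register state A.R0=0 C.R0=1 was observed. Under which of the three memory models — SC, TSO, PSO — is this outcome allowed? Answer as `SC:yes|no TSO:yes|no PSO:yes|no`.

outcome vector order: (A.R0,C.R0)
SC (8): <0 1> <0 2> <1 0> <1 1> <1 2> <2 0> <2 1> <2 2>
TSO (9): <0 0> <0 1> <0 2> <1 0> <1 1> <1 2> <2 0> <2 1> <2 2>
PSO (9): <0 0> <0 1> <0 2> <1 0> <1 1> <1 2> <2 0> <2 1> <2 2>
target <0 1> ∈ {SC,TSO,PSO}

SC:yes TSO:yes PSO:yes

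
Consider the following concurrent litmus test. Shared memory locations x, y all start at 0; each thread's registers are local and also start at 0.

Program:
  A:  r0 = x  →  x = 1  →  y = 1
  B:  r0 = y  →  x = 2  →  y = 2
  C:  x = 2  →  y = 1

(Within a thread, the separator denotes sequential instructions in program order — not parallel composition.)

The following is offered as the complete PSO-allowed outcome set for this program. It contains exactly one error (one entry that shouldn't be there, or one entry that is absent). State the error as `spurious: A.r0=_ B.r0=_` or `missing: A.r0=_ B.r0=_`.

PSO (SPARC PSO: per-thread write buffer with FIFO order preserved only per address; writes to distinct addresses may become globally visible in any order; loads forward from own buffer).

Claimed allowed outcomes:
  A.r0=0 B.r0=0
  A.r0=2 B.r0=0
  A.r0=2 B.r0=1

missing: A.r0=0 B.r0=1

outcome vector order: (A.r0,B.r0)
under PSO → (0,0) (0,1) (2,0) (2,1)
PSO∖claimed = {(0,1)}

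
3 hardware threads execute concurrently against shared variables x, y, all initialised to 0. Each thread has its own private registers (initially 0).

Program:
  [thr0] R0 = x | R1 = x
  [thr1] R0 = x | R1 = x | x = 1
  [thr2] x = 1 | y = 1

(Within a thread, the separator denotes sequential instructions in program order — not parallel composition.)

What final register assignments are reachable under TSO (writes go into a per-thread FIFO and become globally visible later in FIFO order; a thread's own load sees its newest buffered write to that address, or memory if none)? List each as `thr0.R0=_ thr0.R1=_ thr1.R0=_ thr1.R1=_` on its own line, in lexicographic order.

thr0.R0=0 thr0.R1=0 thr1.R0=0 thr1.R1=0
thr0.R0=0 thr0.R1=0 thr1.R0=0 thr1.R1=1
thr0.R0=0 thr0.R1=0 thr1.R0=1 thr1.R1=1
thr0.R0=0 thr0.R1=1 thr1.R0=0 thr1.R1=0
thr0.R0=0 thr0.R1=1 thr1.R0=0 thr1.R1=1
thr0.R0=0 thr0.R1=1 thr1.R0=1 thr1.R1=1
thr0.R0=1 thr0.R1=1 thr1.R0=0 thr1.R1=0
thr0.R0=1 thr0.R1=1 thr1.R0=0 thr1.R1=1
thr0.R0=1 thr0.R1=1 thr1.R0=1 thr1.R1=1

outcome vector order: (thr0.R0,thr0.R1,thr1.R0,thr1.R1)
|TSO outcomes| = 9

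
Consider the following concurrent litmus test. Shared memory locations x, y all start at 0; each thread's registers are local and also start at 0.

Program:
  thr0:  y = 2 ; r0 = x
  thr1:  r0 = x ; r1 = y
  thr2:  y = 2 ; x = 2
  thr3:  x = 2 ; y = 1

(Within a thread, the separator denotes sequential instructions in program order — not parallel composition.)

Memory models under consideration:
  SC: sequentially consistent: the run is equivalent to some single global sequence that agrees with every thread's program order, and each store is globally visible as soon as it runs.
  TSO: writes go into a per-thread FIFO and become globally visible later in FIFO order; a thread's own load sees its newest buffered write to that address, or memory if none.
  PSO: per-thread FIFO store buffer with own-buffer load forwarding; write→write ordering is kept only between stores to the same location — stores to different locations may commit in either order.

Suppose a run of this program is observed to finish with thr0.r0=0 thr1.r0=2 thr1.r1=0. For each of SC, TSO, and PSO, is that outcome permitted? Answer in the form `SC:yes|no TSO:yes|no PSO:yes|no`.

SC:no TSO:yes PSO:yes

outcome vector order: (thr0.r0,thr1.r0,thr1.r1)
SC: 11 outcomes — {<0 0 0>, <0 0 1>, <0 0 2>, <0 2 1>, <0 2 2>, <2 0 0>, <2 0 1>, <2 0 2>, <2 2 0>, <2 2 1>, <2 2 2>}
TSO: 12 outcomes — {<0 0 0>, <0 0 1>, <0 0 2>, <0 2 0>, <0 2 1>, <0 2 2>, <2 0 0>, <2 0 1>, <2 0 2>, <2 2 0>, <2 2 1>, <2 2 2>}
PSO: 12 outcomes — {<0 0 0>, <0 0 1>, <0 0 2>, <0 2 0>, <0 2 1>, <0 2 2>, <2 0 0>, <2 0 1>, <2 0 2>, <2 2 0>, <2 2 1>, <2 2 2>}
target <0 2 0> ∈ {TSO,PSO}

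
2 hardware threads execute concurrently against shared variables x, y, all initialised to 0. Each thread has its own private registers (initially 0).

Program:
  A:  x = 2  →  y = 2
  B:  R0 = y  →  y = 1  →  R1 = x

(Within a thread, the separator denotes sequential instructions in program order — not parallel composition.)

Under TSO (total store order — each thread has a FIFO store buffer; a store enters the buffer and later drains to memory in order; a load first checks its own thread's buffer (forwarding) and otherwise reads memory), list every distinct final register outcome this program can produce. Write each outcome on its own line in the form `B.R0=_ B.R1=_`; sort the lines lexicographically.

B.R0=0 B.R1=0
B.R0=0 B.R1=2
B.R0=2 B.R1=2

outcome vector order: (B.R0,B.R1)
|TSO outcomes| = 3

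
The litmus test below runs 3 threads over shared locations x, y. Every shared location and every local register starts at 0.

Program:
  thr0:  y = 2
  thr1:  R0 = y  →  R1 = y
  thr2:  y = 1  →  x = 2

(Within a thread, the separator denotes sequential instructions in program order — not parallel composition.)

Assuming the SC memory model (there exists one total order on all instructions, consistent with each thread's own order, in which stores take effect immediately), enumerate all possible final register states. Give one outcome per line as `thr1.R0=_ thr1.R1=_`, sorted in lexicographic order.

thr1.R0=0 thr1.R1=0
thr1.R0=0 thr1.R1=1
thr1.R0=0 thr1.R1=2
thr1.R0=1 thr1.R1=1
thr1.R0=1 thr1.R1=2
thr1.R0=2 thr1.R1=1
thr1.R0=2 thr1.R1=2

outcome vector order: (thr1.R0,thr1.R1)
|SC outcomes| = 7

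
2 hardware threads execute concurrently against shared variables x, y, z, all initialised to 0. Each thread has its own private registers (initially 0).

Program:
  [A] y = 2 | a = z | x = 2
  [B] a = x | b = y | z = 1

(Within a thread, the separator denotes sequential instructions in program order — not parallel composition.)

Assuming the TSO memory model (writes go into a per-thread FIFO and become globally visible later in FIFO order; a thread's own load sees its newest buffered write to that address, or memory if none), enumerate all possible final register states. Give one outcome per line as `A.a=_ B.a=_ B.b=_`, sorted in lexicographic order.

A.a=0 B.a=0 B.b=0
A.a=0 B.a=0 B.b=2
A.a=0 B.a=2 B.b=2
A.a=1 B.a=0 B.b=0
A.a=1 B.a=0 B.b=2

outcome vector order: (A.a,B.a,B.b)
|TSO outcomes| = 5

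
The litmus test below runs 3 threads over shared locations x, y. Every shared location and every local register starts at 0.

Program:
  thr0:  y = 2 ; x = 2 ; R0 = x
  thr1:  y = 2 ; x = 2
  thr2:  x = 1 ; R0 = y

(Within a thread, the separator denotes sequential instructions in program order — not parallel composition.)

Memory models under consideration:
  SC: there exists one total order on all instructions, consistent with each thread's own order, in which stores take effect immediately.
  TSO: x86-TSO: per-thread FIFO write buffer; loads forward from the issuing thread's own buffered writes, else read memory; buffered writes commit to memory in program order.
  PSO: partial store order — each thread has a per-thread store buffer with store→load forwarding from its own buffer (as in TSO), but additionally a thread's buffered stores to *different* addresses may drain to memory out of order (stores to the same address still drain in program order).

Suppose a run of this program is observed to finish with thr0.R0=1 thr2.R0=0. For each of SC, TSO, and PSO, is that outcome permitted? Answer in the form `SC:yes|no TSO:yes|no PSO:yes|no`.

SC:no TSO:yes PSO:yes

outcome vector order: (thr0.R0,thr2.R0)
under SC → (1,2) (2,0) (2,2)
under TSO → (1,0) (1,2) (2,0) (2,2)
under PSO → (1,0) (1,2) (2,0) (2,2)
target (1,0) ∈ {TSO,PSO}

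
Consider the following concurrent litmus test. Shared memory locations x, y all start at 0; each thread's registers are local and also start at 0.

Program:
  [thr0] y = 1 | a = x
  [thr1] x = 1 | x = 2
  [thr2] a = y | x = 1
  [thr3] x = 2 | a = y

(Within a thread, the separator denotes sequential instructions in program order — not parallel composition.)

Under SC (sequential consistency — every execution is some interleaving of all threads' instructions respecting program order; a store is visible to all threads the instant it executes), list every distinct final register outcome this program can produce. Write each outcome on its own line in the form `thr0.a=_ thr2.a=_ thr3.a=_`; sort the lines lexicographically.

thr0.a=0 thr2.a=0 thr3.a=1
thr0.a=0 thr2.a=1 thr3.a=1
thr0.a=1 thr2.a=0 thr3.a=0
thr0.a=1 thr2.a=0 thr3.a=1
thr0.a=1 thr2.a=1 thr3.a=0
thr0.a=1 thr2.a=1 thr3.a=1
thr0.a=2 thr2.a=0 thr3.a=0
thr0.a=2 thr2.a=0 thr3.a=1
thr0.a=2 thr2.a=1 thr3.a=0
thr0.a=2 thr2.a=1 thr3.a=1

outcome vector order: (thr0.a,thr2.a,thr3.a)
|SC outcomes| = 10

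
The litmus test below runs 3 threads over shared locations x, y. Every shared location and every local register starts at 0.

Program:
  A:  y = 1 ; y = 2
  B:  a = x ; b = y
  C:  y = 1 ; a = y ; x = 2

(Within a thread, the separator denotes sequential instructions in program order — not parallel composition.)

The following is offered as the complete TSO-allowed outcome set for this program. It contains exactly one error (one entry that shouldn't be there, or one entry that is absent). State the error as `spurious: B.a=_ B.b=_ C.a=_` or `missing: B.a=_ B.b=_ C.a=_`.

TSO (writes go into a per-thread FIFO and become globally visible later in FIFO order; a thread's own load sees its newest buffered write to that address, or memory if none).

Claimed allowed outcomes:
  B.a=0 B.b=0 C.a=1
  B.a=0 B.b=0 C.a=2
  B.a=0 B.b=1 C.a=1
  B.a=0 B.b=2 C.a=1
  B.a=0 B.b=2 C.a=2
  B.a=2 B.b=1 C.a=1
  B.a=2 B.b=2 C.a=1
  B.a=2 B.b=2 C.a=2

outcome vector order: (B.a,B.b,C.a)
under TSO → 0/0/1, 0/0/2, 0/1/1, 0/1/2, 0/2/1, 0/2/2, 2/1/1, 2/2/1, 2/2/2
TSO∖claimed = {0/1/2}

missing: B.a=0 B.b=1 C.a=2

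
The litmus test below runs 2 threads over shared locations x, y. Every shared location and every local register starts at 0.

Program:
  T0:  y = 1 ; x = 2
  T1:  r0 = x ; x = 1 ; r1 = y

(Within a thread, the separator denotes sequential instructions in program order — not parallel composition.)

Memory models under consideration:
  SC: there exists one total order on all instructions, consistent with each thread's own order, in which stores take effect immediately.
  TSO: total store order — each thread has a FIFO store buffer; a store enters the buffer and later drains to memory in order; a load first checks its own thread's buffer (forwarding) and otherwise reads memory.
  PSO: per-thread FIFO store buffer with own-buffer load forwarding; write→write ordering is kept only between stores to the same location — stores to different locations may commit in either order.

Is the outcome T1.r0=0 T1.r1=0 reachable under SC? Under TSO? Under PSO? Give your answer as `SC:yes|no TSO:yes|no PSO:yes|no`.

SC:yes TSO:yes PSO:yes

outcome vector order: (T1.r0,T1.r1)
[SC] allowed = {(0,0); (0,1); (2,1)}
[TSO] allowed = {(0,0); (0,1); (2,1)}
[PSO] allowed = {(0,0); (0,1); (2,0); (2,1)}
target (0,0) ∈ {SC,TSO,PSO}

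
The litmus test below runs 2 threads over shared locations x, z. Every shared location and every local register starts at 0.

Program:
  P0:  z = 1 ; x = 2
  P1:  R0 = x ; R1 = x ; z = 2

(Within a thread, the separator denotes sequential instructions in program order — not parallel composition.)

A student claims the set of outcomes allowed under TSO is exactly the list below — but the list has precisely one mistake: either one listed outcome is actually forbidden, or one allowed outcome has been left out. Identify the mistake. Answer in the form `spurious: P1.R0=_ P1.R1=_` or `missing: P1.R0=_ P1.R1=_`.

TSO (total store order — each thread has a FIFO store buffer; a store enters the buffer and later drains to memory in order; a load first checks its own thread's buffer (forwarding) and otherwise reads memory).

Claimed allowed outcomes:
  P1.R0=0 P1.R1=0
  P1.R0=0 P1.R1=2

missing: P1.R0=2 P1.R1=2

outcome vector order: (P1.R0,P1.R1)
under TSO → <0 0> <0 2> <2 2>
TSO∖claimed = {<2 2>}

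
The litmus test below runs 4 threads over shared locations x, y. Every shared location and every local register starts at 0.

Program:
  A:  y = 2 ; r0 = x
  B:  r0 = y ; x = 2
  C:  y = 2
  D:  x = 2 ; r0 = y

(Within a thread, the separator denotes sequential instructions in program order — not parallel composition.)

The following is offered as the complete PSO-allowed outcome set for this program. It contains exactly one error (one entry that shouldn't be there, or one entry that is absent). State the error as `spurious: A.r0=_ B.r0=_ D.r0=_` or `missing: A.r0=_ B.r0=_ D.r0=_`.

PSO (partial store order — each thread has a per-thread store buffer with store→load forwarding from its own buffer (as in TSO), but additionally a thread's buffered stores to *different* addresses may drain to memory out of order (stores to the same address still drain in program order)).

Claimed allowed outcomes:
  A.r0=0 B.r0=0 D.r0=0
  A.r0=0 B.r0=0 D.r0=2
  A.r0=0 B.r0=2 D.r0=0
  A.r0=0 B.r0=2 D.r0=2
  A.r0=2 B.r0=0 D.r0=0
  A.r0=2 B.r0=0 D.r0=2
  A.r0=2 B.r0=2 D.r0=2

missing: A.r0=2 B.r0=2 D.r0=0

outcome vector order: (A.r0,B.r0,D.r0)
under PSO → <0 0 0>, <0 0 2>, <0 2 0>, <0 2 2>, <2 0 0>, <2 0 2>, <2 2 0>, <2 2 2>
PSO∖claimed = {<2 2 0>}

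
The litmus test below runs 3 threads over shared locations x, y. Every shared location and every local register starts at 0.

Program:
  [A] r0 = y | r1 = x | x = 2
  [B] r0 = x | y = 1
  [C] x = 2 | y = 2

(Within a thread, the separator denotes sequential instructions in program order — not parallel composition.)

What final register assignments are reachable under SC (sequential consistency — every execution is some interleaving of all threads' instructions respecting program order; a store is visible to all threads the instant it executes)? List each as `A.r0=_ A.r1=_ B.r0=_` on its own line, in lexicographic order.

outcome vector order: (A.r0,A.r1,B.r0)
|SC outcomes| = 9

A.r0=0 A.r1=0 B.r0=0
A.r0=0 A.r1=0 B.r0=2
A.r0=0 A.r1=2 B.r0=0
A.r0=0 A.r1=2 B.r0=2
A.r0=1 A.r1=0 B.r0=0
A.r0=1 A.r1=2 B.r0=0
A.r0=1 A.r1=2 B.r0=2
A.r0=2 A.r1=2 B.r0=0
A.r0=2 A.r1=2 B.r0=2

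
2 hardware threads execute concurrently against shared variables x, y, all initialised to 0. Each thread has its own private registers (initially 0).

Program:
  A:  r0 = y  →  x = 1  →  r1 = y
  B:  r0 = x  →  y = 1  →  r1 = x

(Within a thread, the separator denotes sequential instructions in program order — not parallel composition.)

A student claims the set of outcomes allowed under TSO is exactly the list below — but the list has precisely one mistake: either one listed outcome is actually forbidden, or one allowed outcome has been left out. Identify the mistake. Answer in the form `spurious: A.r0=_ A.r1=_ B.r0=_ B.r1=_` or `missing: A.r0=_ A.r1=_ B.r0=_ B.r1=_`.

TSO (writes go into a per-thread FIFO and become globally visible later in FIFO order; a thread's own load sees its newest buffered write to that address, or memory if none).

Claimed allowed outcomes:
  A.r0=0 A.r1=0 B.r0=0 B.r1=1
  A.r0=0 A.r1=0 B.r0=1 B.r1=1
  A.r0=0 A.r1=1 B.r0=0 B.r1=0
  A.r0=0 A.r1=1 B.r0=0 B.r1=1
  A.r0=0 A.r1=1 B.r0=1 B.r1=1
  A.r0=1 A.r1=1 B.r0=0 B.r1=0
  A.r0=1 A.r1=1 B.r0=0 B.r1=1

outcome vector order: (A.r0,A.r1,B.r0,B.r1)
under TSO → (0,0,0,0) (0,0,0,1) (0,0,1,1) (0,1,0,0) (0,1,0,1) (0,1,1,1) (1,1,0,0) (1,1,0,1)
TSO∖claimed = {(0,0,0,0)}

missing: A.r0=0 A.r1=0 B.r0=0 B.r1=0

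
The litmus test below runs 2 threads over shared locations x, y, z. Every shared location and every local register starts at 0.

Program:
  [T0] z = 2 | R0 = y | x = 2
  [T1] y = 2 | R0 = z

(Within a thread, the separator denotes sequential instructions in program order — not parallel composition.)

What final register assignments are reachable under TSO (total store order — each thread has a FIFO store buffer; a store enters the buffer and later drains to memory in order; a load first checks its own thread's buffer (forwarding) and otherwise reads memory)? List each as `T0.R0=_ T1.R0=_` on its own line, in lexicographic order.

outcome vector order: (T0.R0,T1.R0)
|TSO outcomes| = 4

T0.R0=0 T1.R0=0
T0.R0=0 T1.R0=2
T0.R0=2 T1.R0=0
T0.R0=2 T1.R0=2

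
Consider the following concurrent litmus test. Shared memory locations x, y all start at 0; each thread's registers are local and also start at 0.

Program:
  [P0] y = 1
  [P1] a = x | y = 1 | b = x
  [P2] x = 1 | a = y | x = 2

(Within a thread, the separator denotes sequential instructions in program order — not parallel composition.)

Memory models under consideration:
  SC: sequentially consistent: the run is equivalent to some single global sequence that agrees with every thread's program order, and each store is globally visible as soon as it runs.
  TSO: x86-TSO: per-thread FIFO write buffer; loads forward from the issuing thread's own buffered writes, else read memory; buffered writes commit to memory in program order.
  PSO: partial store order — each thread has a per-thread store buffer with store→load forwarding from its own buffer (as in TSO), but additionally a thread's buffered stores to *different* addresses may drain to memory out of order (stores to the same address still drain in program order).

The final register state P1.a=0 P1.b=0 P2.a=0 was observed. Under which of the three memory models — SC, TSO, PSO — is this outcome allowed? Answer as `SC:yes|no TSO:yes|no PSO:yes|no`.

outcome vector order: (P1.a,P1.b,P2.a)
SC (11): <0 0 1> <0 1 0> <0 1 1> <0 2 0> <0 2 1> <1 1 0> <1 1 1> <1 2 0> <1 2 1> <2 2 0> <2 2 1>
TSO (12): <0 0 0> <0 0 1> <0 1 0> <0 1 1> <0 2 0> <0 2 1> <1 1 0> <1 1 1> <1 2 0> <1 2 1> <2 2 0> <2 2 1>
PSO (12): <0 0 0> <0 0 1> <0 1 0> <0 1 1> <0 2 0> <0 2 1> <1 1 0> <1 1 1> <1 2 0> <1 2 1> <2 2 0> <2 2 1>
target <0 0 0> ∈ {TSO,PSO}

SC:no TSO:yes PSO:yes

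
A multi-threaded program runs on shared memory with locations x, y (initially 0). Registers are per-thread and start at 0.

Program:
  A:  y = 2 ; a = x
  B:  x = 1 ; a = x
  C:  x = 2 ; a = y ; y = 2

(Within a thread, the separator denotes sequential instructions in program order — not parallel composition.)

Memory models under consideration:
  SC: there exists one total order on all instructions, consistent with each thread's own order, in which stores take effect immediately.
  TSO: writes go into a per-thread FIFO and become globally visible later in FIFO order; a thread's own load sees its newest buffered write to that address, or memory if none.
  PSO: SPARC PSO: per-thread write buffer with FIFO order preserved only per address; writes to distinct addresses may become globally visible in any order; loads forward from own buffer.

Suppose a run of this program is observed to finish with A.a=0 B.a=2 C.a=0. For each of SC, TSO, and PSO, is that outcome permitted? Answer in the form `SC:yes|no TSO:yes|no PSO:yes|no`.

SC:no TSO:yes PSO:yes

outcome vector order: (A.a,B.a,C.a)
under SC → (0,1,2) (0,2,2) (1,1,0) (1,1,2) (1,2,2) (2,1,0) (2,1,2) (2,2,0) (2,2,2)
under TSO → (0,1,0) (0,1,2) (0,2,0) (0,2,2) (1,1,0) (1,1,2) (1,2,0) (1,2,2) (2,1,0) (2,1,2) (2,2,0) (2,2,2)
under PSO → (0,1,0) (0,1,2) (0,2,0) (0,2,2) (1,1,0) (1,1,2) (1,2,0) (1,2,2) (2,1,0) (2,1,2) (2,2,0) (2,2,2)
target (0,2,0) ∈ {TSO,PSO}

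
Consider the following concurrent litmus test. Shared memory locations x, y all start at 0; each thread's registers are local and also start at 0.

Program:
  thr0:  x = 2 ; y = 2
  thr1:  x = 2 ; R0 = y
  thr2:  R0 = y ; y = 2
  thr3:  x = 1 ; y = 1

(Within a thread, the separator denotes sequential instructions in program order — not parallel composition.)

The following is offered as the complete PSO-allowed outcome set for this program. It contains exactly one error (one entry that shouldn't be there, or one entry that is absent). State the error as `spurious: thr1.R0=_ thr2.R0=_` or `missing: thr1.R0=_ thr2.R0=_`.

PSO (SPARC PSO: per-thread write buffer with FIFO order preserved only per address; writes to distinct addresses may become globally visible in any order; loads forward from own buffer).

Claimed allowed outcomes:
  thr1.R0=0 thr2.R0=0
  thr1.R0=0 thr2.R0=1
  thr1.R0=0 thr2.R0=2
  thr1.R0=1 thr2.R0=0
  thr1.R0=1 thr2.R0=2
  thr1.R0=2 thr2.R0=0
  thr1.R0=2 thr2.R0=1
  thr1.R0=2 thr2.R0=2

outcome vector order: (thr1.R0,thr2.R0)
PSO: 9 outcomes — {0/0 0/1 0/2 1/0 1/1 1/2 2/0 2/1 2/2}
PSO∖claimed = {1/1}

missing: thr1.R0=1 thr2.R0=1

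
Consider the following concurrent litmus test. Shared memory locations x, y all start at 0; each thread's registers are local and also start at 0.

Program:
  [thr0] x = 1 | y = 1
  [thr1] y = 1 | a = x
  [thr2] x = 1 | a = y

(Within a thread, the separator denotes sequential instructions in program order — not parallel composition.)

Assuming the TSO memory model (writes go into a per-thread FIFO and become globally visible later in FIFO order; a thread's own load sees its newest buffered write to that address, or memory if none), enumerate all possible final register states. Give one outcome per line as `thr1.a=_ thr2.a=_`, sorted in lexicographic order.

outcome vector order: (thr1.a,thr2.a)
|TSO outcomes| = 4

thr1.a=0 thr2.a=0
thr1.a=0 thr2.a=1
thr1.a=1 thr2.a=0
thr1.a=1 thr2.a=1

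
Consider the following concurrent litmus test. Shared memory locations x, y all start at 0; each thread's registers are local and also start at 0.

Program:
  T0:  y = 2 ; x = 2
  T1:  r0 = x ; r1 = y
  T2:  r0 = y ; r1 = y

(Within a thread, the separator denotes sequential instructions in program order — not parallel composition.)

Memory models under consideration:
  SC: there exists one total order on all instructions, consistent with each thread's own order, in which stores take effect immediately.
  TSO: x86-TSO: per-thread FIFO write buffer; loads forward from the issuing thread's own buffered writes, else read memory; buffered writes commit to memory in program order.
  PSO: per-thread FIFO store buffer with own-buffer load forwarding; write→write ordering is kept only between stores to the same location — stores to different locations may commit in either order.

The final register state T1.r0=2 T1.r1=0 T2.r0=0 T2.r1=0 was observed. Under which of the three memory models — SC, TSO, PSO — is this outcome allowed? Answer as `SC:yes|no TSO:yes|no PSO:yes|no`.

outcome vector order: (T1.r0,T1.r1,T2.r0,T2.r1)
under SC → 0000; 0002; 0022; 0200; 0202; 0222; 2200; 2202; 2222
under TSO → 0000; 0002; 0022; 0200; 0202; 0222; 2200; 2202; 2222
under PSO → 0000; 0002; 0022; 0200; 0202; 0222; 2000; 2002; 2022; 2200; 2202; 2222
target 2000 ∈ {PSO}

SC:no TSO:no PSO:yes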